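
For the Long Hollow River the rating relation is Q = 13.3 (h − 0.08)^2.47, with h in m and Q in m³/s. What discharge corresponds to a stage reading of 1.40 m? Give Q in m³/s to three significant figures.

26.4 m³/s

Q = 13.3 × (1.40 − 0.08)^2.47 = 13.3 × 1.32^2.47 = 26.40 m³/s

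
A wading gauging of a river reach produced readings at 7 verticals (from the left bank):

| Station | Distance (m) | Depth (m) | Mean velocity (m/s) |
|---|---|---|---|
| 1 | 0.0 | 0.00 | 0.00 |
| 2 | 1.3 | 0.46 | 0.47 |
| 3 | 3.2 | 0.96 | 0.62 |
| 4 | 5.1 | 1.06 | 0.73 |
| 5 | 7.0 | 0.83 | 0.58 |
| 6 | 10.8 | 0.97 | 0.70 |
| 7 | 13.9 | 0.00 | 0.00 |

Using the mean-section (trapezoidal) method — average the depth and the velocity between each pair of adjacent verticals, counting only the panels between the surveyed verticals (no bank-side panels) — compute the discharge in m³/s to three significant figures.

Panel 1-2: Δb = 1.3 m, d̄ = (0.00+0.46)/2 = 0.23, v̄ = (0.00+0.47)/2 = 0.235 → q = 1.3×0.23×0.235 = 0.07027 m³/s
Panel 2-3: Δb = 1.9 m, d̄ = (0.46+0.96)/2 = 0.71, v̄ = (0.47+0.62)/2 = 0.545 → q = 1.9×0.71×0.545 = 0.7352 m³/s
Panel 3-4: Δb = 1.9 m, d̄ = (0.96+1.06)/2 = 1.01, v̄ = (0.62+0.73)/2 = 0.675 → q = 1.9×1.01×0.675 = 1.295 m³/s
Panel 4-5: Δb = 1.9 m, d̄ = (1.06+0.83)/2 = 0.945, v̄ = (0.73+0.58)/2 = 0.655 → q = 1.9×0.945×0.655 = 1.176 m³/s
Panel 5-6: Δb = 3.8 m, d̄ = (0.83+0.97)/2 = 0.9, v̄ = (0.58+0.70)/2 = 0.64 → q = 3.8×0.9×0.64 = 2.189 m³/s
Panel 6-7: Δb = 3.1 m, d̄ = (0.97+0.00)/2 = 0.485, v̄ = (0.70+0.00)/2 = 0.35 → q = 3.1×0.485×0.35 = 0.5262 m³/s
Q = Σ q = 5.992 m³/s

5.99 m³/s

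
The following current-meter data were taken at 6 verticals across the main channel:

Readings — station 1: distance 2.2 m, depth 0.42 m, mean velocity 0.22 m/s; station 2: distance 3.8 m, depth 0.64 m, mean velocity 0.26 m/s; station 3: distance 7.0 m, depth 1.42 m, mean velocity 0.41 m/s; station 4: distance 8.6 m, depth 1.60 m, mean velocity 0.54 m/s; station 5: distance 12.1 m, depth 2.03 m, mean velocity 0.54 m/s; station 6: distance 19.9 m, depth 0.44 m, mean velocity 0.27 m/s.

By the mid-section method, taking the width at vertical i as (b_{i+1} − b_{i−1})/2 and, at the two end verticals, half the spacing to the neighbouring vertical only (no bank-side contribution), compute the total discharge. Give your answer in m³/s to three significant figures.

w_1 = (3.8 − 2.2)/2 = 0.8 m; q_1 = 0.22 × 0.42 × 0.8 = 0.07392 m³/s
w_2 = (7.0 − 2.2)/2 = 2.4 m; q_2 = 0.26 × 0.64 × 2.4 = 0.3994 m³/s
w_3 = (8.6 − 3.8)/2 = 2.4 m; q_3 = 0.41 × 1.42 × 2.4 = 1.397 m³/s
w_4 = (12.1 − 7.0)/2 = 2.55 m; q_4 = 0.54 × 1.60 × 2.55 = 2.203 m³/s
w_5 = (19.9 − 8.6)/2 = 5.65 m; q_5 = 0.54 × 2.03 × 5.65 = 6.194 m³/s
w_6 = (19.9 − 12.1)/2 = 3.9 m; q_6 = 0.27 × 0.44 × 3.9 = 0.4633 m³/s
Q = Σ qᵢ = 10.73 m³/s

10.7 m³/s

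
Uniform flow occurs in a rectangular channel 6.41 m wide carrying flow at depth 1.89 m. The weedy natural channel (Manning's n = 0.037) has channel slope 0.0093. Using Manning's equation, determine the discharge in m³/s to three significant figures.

A = b·y = 6.41 × 1.89 = 12.11 m²
P = b + 2y = 6.41 + 2×1.89 = 10.19 m
R = A/P = 12.11/10.19 = 1.189 m
Q = (1/n)·A·R^(2/3)·S^(1/2) = (1/0.037) × 12.11 × 1.189^(2/3) × 0.0093^(1/2) = 35.44 m³/s

35.4 m³/s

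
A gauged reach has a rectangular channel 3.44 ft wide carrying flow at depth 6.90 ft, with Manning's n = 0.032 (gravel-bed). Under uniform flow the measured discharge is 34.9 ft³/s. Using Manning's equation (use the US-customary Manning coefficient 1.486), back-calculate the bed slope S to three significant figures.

0.000655

A = b·y = 3.44 × 6.90 = 23.74 ft²
P = b + 2y = 3.44 + 2×6.90 = 17.24 ft
R = A/P = 23.74/17.24 = 1.377 ft
S = (Q·n / (1.486·A·R^(2/3)))² = (34.9×0.032 / (1.486×23.74×1.238))² = 0.0006545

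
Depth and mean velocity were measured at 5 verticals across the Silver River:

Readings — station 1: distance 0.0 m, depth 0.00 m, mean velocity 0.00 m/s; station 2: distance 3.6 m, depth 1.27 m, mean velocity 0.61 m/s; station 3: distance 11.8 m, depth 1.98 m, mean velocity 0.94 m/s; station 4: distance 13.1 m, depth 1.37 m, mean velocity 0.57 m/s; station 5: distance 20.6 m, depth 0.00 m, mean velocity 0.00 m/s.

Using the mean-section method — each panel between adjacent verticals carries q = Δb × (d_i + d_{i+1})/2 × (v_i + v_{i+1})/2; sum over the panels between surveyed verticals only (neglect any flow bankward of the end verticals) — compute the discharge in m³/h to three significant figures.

50900 m³/h

Panel 1-2: Δb = 3.6 m, d̄ = (0.00+1.27)/2 = 0.635, v̄ = (0.00+0.61)/2 = 0.305 → q = 3.6×0.635×0.305 = 0.6972 m³/s
Panel 2-3: Δb = 8.2 m, d̄ = (1.27+1.98)/2 = 1.625, v̄ = (0.61+0.94)/2 = 0.775 → q = 8.2×1.625×0.775 = 10.33 m³/s
Panel 3-4: Δb = 1.3 m, d̄ = (1.98+1.37)/2 = 1.675, v̄ = (0.94+0.57)/2 = 0.755 → q = 1.3×1.675×0.755 = 1.644 m³/s
Panel 4-5: Δb = 7.5 m, d̄ = (1.37+0.00)/2 = 0.685, v̄ = (0.57+0.00)/2 = 0.285 → q = 7.5×0.685×0.285 = 1.464 m³/s
Q = Σ q = 14.13 m³/s
= 14.13 × 3600 = 50880 m³/h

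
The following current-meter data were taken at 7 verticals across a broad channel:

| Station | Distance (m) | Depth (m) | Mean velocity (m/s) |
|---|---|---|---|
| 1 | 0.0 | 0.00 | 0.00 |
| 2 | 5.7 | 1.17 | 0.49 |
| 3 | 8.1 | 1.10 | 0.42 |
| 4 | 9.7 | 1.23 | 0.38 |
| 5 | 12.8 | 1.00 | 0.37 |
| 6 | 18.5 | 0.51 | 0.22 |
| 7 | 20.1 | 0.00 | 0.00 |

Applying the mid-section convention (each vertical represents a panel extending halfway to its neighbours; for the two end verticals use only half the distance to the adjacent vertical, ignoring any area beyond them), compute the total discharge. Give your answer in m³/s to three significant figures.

6.38 m³/s

w_2 = (8.1 − 0.0)/2 = 4.05 m; q_2 = 0.49 × 1.17 × 4.05 = 2.322 m³/s
w_3 = (9.7 − 5.7)/2 = 2 m; q_3 = 0.42 × 1.10 × 2 = 0.9240 m³/s
w_4 = (12.8 − 8.1)/2 = 2.35 m; q_4 = 0.38 × 1.23 × 2.35 = 1.098 m³/s
w_5 = (18.5 − 9.7)/2 = 4.4 m; q_5 = 0.37 × 1.00 × 4.4 = 1.628 m³/s
w_6 = (20.1 − 12.8)/2 = 3.65 m; q_6 = 0.22 × 0.51 × 3.65 = 0.4095 m³/s
Stations 1, 7 contribute zero (depth or velocity is 0).
Q = Σ qᵢ = 6.382 m³/s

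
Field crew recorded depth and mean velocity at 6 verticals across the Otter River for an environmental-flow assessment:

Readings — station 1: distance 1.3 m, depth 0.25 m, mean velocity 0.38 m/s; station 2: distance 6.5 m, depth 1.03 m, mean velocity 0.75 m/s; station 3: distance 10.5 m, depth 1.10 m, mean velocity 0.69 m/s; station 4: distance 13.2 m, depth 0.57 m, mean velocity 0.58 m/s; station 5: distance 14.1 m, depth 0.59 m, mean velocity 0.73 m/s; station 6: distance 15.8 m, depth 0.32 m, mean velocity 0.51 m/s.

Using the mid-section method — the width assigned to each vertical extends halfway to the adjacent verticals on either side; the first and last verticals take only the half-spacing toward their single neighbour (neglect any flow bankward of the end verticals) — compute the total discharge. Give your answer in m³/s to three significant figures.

7.64 m³/s

w_1 = (6.5 − 1.3)/2 = 2.6 m; q_1 = 0.38 × 0.25 × 2.6 = 0.2470 m³/s
w_2 = (10.5 − 1.3)/2 = 4.6 m; q_2 = 0.75 × 1.03 × 4.6 = 3.554 m³/s
w_3 = (13.2 − 6.5)/2 = 3.35 m; q_3 = 0.69 × 1.10 × 3.35 = 2.543 m³/s
w_4 = (14.1 − 10.5)/2 = 1.8 m; q_4 = 0.58 × 0.57 × 1.8 = 0.5951 m³/s
w_5 = (15.8 − 13.2)/2 = 1.3 m; q_5 = 0.73 × 0.59 × 1.3 = 0.5599 m³/s
w_6 = (15.8 − 14.1)/2 = 0.85 m; q_6 = 0.51 × 0.32 × 0.85 = 0.1387 m³/s
Q = Σ qᵢ = 7.637 m³/s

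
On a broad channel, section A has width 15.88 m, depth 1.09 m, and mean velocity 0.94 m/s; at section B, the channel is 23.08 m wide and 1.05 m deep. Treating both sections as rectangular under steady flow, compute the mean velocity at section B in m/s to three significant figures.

0.671 m/s

Q = A₁V₁ = (15.88×1.09) × 0.94 = 16.27 m³/s
A₂ = 23.08 × 1.05 = 24.23 m²
V₂ = Q/A₂ = 16.27/24.23 = 0.6714 m/s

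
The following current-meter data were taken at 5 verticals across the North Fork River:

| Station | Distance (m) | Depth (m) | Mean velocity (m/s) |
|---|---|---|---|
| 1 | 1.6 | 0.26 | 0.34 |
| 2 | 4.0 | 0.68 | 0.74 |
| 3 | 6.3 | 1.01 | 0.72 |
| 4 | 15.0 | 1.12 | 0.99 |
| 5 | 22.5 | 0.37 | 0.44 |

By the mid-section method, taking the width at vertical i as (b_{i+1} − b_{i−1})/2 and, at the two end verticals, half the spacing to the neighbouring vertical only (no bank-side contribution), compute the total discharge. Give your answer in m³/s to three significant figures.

14.9 m³/s

w_1 = (4.0 − 1.6)/2 = 1.2 m; q_1 = 0.34 × 0.26 × 1.2 = 0.1061 m³/s
w_2 = (6.3 − 1.6)/2 = 2.35 m; q_2 = 0.74 × 0.68 × 2.35 = 1.183 m³/s
w_3 = (15.0 − 4.0)/2 = 5.5 m; q_3 = 0.72 × 1.01 × 5.5 = 4.000 m³/s
w_4 = (22.5 − 6.3)/2 = 8.1 m; q_4 = 0.99 × 1.12 × 8.1 = 8.981 m³/s
w_5 = (22.5 − 15.0)/2 = 3.75 m; q_5 = 0.44 × 0.37 × 3.75 = 0.6105 m³/s
Q = Σ qᵢ = 14.88 m³/s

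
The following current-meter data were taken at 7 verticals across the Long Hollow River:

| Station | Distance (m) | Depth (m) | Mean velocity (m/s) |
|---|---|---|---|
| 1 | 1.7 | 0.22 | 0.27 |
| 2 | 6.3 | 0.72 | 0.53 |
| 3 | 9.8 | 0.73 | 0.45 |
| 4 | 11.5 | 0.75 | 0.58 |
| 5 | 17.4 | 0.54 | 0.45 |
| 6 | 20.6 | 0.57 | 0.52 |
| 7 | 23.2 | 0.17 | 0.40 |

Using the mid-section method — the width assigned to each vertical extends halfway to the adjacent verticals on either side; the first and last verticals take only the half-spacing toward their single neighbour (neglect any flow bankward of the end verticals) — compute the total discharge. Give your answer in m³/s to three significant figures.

6.24 m³/s

w_1 = (6.3 − 1.7)/2 = 2.3 m; q_1 = 0.27 × 0.22 × 2.3 = 0.1366 m³/s
w_2 = (9.8 − 1.7)/2 = 4.05 m; q_2 = 0.53 × 0.72 × 4.05 = 1.545 m³/s
w_3 = (11.5 − 6.3)/2 = 2.6 m; q_3 = 0.45 × 0.73 × 2.6 = 0.8541 m³/s
w_4 = (17.4 − 9.8)/2 = 3.8 m; q_4 = 0.58 × 0.75 × 3.8 = 1.653 m³/s
w_5 = (20.6 − 11.5)/2 = 4.55 m; q_5 = 0.45 × 0.54 × 4.55 = 1.106 m³/s
w_6 = (23.2 − 17.4)/2 = 2.9 m; q_6 = 0.52 × 0.57 × 2.9 = 0.8596 m³/s
w_7 = (23.2 − 20.6)/2 = 1.3 m; q_7 = 0.40 × 0.17 × 1.3 = 0.08840 m³/s
Q = Σ qᵢ = 6.243 m³/s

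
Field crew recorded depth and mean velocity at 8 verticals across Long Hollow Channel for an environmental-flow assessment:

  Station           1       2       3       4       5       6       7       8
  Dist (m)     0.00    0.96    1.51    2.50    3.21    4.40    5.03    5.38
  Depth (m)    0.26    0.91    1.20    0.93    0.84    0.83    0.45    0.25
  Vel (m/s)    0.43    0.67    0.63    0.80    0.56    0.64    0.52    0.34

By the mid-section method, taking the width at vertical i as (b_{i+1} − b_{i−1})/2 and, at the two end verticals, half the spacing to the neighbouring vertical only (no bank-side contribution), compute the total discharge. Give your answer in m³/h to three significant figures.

w_1 = (0.96 − 0.00)/2 = 0.48 m; q_1 = 0.43 × 0.26 × 0.48 = 0.05366 m³/s
w_2 = (1.51 − 0.00)/2 = 0.755 m; q_2 = 0.67 × 0.91 × 0.755 = 0.4603 m³/s
w_3 = (2.50 − 0.96)/2 = 0.77 m; q_3 = 0.63 × 1.20 × 0.77 = 0.5821 m³/s
w_4 = (3.21 − 1.51)/2 = 0.85 m; q_4 = 0.80 × 0.93 × 0.85 = 0.6324 m³/s
w_5 = (4.40 − 2.50)/2 = 0.95 m; q_5 = 0.56 × 0.84 × 0.95 = 0.4469 m³/s
w_6 = (5.03 − 3.21)/2 = 0.91 m; q_6 = 0.64 × 0.83 × 0.91 = 0.4834 m³/s
w_7 = (5.38 − 4.40)/2 = 0.49 m; q_7 = 0.52 × 0.45 × 0.49 = 0.1147 m³/s
w_8 = (5.38 − 5.03)/2 = 0.175 m; q_8 = 0.34 × 0.25 × 0.175 = 0.01488 m³/s
Q = Σ qᵢ = 2.788 m³/s
= 2.788 × 3600 = 10040 m³/h

10000 m³/h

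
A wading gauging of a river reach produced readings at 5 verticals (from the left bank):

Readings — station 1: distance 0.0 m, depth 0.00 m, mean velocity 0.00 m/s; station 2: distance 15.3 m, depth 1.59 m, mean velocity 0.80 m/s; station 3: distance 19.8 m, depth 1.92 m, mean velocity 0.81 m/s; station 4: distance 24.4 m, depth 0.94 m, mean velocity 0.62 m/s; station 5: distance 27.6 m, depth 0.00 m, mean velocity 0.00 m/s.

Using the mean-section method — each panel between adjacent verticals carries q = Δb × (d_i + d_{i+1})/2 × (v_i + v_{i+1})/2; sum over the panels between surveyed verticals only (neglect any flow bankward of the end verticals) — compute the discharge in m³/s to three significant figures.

Panel 1-2: Δb = 15.3 m, d̄ = (0.00+1.59)/2 = 0.795, v̄ = (0.00+0.80)/2 = 0.4 → q = 15.3×0.795×0.4 = 4.865 m³/s
Panel 2-3: Δb = 4.5 m, d̄ = (1.59+1.92)/2 = 1.755, v̄ = (0.80+0.81)/2 = 0.805 → q = 4.5×1.755×0.805 = 6.357 m³/s
Panel 3-4: Δb = 4.6 m, d̄ = (1.92+0.94)/2 = 1.43, v̄ = (0.81+0.62)/2 = 0.715 → q = 4.6×1.43×0.715 = 4.703 m³/s
Panel 4-5: Δb = 3.2 m, d̄ = (0.94+0.00)/2 = 0.47, v̄ = (0.62+0.00)/2 = 0.31 → q = 3.2×0.47×0.31 = 0.4662 m³/s
Q = Σ q = 16.39 m³/s

16.4 m³/s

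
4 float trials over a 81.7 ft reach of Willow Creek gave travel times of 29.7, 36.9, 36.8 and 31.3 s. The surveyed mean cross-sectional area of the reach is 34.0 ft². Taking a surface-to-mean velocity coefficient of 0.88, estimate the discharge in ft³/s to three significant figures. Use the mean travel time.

72.6 ft³/s

t̄ = (29.7 + 36.9 + 36.8 + 31.3) / 4 = 33.675 s
v_surface = L / t̄ = 81.7 / 33.675 = 2.426 ft/s
v_mean = 0.88 × 2.426 = 2.135 ft/s
Q = A × v_mean = 34.0 × 2.135 = 72.59 ft³/s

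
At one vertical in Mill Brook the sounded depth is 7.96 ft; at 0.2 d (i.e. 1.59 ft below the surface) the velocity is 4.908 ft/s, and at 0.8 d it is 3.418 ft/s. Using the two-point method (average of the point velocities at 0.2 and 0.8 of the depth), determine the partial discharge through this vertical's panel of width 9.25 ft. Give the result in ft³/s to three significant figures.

v̄ = (4.908 + 3.418) / 2 = 4.163 ft/s
q = v̄ × d × w = 4.163 × 7.96 × 9.25 = 306.5 ft³/s

307 ft³/s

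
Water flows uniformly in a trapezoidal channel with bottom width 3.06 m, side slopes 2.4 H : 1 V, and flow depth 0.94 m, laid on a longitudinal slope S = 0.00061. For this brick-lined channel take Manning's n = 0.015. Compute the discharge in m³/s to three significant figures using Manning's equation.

6.04 m³/s

A = (b + z·y)·y = (3.06 + 2.4×0.94)×0.94 = 4.997 m²
P = b + 2y√(1+z²) = 3.06 + 2×0.94×√(1+2.4²) = 7.948 m
R = A/P = 4.997/7.948 = 0.6287 m
Q = (1/n)·A·R^(2/3)·S^(1/2) = (1/0.015) × 4.997 × 0.6287^(2/3) × 0.00061^(1/2) = 6.038 m³/s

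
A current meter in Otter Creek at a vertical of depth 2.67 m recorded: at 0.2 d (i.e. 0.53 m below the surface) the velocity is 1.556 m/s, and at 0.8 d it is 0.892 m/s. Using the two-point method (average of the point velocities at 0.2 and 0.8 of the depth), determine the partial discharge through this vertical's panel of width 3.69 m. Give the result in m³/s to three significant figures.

v̄ = (1.556 + 0.892) / 2 = 1.224 m/s
q = v̄ × d × w = 1.224 × 2.67 × 3.69 = 12.06 m³/s

12.1 m³/s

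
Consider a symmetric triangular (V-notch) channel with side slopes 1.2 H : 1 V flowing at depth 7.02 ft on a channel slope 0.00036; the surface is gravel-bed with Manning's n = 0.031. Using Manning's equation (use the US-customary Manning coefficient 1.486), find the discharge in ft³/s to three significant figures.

104 ft³/s

A = z·y² = 1.2×7.02² = 59.14 ft²
P = 2y√(1+z²) = 2×7.02×√(1+1.2²) = 21.93 ft
R = A/P = 59.14/21.93 = 2.696 ft
Q = (1.486/n)·A·R^(2/3)·S^(1/2) = (1.486/0.031) × 59.14 × 2.696^(2/3) × 0.00036^(1/2) = 104.2 ft³/s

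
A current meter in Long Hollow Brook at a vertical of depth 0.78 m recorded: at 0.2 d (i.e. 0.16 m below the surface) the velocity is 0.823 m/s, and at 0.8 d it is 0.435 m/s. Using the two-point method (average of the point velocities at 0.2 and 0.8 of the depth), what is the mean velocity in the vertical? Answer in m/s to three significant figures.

v̄ = (0.823 + 0.435) / 2 = 0.6290 m/s

0.629 m/s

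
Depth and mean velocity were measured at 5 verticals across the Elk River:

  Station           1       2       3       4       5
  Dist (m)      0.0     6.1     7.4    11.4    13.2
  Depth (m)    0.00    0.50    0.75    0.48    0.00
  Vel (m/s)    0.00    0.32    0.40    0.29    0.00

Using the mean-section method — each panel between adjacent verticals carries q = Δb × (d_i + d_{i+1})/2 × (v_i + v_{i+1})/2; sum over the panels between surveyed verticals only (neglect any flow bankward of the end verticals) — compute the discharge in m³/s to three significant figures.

Panel 1-2: Δb = 6.1 m, d̄ = (0.00+0.50)/2 = 0.25, v̄ = (0.00+0.32)/2 = 0.16 → q = 6.1×0.25×0.16 = 0.2440 m³/s
Panel 2-3: Δb = 1.3 m, d̄ = (0.50+0.75)/2 = 0.625, v̄ = (0.32+0.40)/2 = 0.36 → q = 1.3×0.625×0.36 = 0.2925 m³/s
Panel 3-4: Δb = 4 m, d̄ = (0.75+0.48)/2 = 0.615, v̄ = (0.40+0.29)/2 = 0.345 → q = 4×0.615×0.345 = 0.8487 m³/s
Panel 4-5: Δb = 1.8 m, d̄ = (0.48+0.00)/2 = 0.24, v̄ = (0.29+0.00)/2 = 0.145 → q = 1.8×0.24×0.145 = 0.06264 m³/s
Q = Σ q = 1.448 m³/s

1.45 m³/s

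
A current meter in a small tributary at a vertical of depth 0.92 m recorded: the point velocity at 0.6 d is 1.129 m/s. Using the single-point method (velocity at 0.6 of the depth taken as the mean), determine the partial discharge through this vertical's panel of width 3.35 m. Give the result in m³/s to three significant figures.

3.48 m³/s

v̄ = v₀.₆ = 1.129 m/s
q = v̄ × d × w = 1.129 × 0.92 × 3.35 = 3.480 m³/s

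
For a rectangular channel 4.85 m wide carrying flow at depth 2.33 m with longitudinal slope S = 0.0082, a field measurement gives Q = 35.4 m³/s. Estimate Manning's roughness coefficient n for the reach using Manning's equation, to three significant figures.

A = b·y = 4.85 × 2.33 = 11.30 m²
P = b + 2y = 4.85 + 2×2.33 = 9.510 m
R = A/P = 11.30/9.510 = 1.188 m
n = (1/Q)·A·R^(2/3)·S^(1/2) = (1/35.4) × 11.30 × 1.122 × 0.09055 = 0.03243

0.0324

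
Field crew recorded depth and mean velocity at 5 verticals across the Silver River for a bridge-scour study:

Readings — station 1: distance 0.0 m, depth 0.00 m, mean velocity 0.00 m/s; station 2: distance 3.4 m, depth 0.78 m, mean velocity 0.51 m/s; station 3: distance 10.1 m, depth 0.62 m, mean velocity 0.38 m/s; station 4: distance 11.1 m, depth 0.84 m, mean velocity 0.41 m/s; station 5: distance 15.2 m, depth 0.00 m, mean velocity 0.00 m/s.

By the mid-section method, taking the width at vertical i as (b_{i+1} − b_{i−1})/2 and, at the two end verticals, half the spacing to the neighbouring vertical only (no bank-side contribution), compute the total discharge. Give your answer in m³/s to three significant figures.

3.79 m³/s

w_2 = (10.1 − 0.0)/2 = 5.05 m; q_2 = 0.51 × 0.78 × 5.05 = 2.009 m³/s
w_3 = (11.1 − 3.4)/2 = 3.85 m; q_3 = 0.38 × 0.62 × 3.85 = 0.9071 m³/s
w_4 = (15.2 − 10.1)/2 = 2.55 m; q_4 = 0.41 × 0.84 × 2.55 = 0.8782 m³/s
Stations 1, 5 contribute zero (depth or velocity is 0).
Q = Σ qᵢ = 3.794 m³/s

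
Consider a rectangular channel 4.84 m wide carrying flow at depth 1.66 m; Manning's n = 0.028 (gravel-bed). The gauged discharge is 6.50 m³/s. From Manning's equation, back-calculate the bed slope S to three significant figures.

0.000524

A = b·y = 4.84 × 1.66 = 8.034 m²
P = b + 2y = 4.84 + 2×1.66 = 8.160 m
R = A/P = 8.034/8.160 = 0.9846 m
S = (Q·n / (1·A·R^(2/3)))² = (6.50×0.028 / (1×8.034×0.9897))² = 0.0005239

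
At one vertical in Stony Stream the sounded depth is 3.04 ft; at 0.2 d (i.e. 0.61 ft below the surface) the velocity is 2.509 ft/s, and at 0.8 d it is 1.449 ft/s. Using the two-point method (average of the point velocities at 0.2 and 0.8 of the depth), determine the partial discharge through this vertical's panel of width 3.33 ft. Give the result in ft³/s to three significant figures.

20.0 ft³/s

v̄ = (2.509 + 1.449) / 2 = 1.979 ft/s
q = v̄ × d × w = 1.979 × 3.04 × 3.33 = 20.03 ft³/s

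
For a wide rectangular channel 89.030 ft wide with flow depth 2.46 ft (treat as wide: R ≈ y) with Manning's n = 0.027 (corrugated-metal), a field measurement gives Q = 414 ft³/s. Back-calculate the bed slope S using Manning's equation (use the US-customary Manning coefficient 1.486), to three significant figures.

A = b·y = 89.030 × 2.46 = 219.0 ft²
Wide channel: R ≈ y = 2.46 ft
S = (Q·n / (1.486·A·R^(2/3)))² = (414×0.027 / (1.486×219.0×1.822))² = 0.0003552

0.000355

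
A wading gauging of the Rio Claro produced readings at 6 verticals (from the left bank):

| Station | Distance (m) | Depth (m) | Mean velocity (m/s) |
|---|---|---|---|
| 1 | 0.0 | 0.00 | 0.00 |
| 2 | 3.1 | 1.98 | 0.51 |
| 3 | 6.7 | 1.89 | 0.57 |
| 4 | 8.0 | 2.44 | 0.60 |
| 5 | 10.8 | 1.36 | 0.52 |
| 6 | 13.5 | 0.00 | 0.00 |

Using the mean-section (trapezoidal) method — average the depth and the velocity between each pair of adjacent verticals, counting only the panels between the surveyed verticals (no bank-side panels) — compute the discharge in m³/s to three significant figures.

9.65 m³/s

Panel 1-2: Δb = 3.1 m, d̄ = (0.00+1.98)/2 = 0.99, v̄ = (0.00+0.51)/2 = 0.255 → q = 3.1×0.99×0.255 = 0.7826 m³/s
Panel 2-3: Δb = 3.6 m, d̄ = (1.98+1.89)/2 = 1.935, v̄ = (0.51+0.57)/2 = 0.54 → q = 3.6×1.935×0.54 = 3.762 m³/s
Panel 3-4: Δb = 1.3 m, d̄ = (1.89+2.44)/2 = 2.165, v̄ = (0.57+0.60)/2 = 0.585 → q = 1.3×2.165×0.585 = 1.646 m³/s
Panel 4-5: Δb = 2.8 m, d̄ = (2.44+1.36)/2 = 1.9, v̄ = (0.60+0.52)/2 = 0.56 → q = 2.8×1.9×0.56 = 2.979 m³/s
Panel 5-6: Δb = 2.7 m, d̄ = (1.36+0.00)/2 = 0.68, v̄ = (0.52+0.00)/2 = 0.26 → q = 2.7×0.68×0.26 = 0.4774 m³/s
Q = Σ q = 9.647 m³/s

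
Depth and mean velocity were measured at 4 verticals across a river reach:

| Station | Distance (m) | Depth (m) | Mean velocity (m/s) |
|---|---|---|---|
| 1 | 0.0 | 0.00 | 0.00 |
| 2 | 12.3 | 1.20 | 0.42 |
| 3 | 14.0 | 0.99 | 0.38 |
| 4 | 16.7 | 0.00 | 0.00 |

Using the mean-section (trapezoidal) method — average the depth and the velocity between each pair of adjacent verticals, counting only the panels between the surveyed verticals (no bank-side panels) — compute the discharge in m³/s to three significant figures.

2.55 m³/s

Panel 1-2: Δb = 12.3 m, d̄ = (0.00+1.20)/2 = 0.6, v̄ = (0.00+0.42)/2 = 0.21 → q = 12.3×0.6×0.21 = 1.550 m³/s
Panel 2-3: Δb = 1.7 m, d̄ = (1.20+0.99)/2 = 1.095, v̄ = (0.42+0.38)/2 = 0.4 → q = 1.7×1.095×0.4 = 0.7446 m³/s
Panel 3-4: Δb = 2.7 m, d̄ = (0.99+0.00)/2 = 0.495, v̄ = (0.38+0.00)/2 = 0.19 → q = 2.7×0.495×0.19 = 0.2539 m³/s
Q = Σ q = 2.548 m³/s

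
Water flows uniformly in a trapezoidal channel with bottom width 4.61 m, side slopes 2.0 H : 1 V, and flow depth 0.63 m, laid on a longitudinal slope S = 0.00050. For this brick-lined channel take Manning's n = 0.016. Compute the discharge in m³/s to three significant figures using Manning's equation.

3.25 m³/s

A = (b + z·y)·y = (4.61 + 2.0×0.63)×0.63 = 3.698 m²
P = b + 2y√(1+z²) = 4.61 + 2×0.63×√(1+2.0²) = 7.427 m
R = A/P = 3.698/7.427 = 0.4979 m
Q = (1/n)·A·R^(2/3)·S^(1/2) = (1/0.016) × 3.698 × 0.4979^(2/3) × 0.00050^(1/2) = 3.247 m³/s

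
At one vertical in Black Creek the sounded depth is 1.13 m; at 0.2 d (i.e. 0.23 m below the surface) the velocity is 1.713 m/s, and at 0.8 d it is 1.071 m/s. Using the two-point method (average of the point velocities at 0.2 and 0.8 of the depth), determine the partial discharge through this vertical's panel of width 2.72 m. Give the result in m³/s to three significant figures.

v̄ = (1.713 + 1.071) / 2 = 1.392 m/s
q = v̄ × d × w = 1.392 × 1.13 × 2.72 = 4.278 m³/s

4.28 m³/s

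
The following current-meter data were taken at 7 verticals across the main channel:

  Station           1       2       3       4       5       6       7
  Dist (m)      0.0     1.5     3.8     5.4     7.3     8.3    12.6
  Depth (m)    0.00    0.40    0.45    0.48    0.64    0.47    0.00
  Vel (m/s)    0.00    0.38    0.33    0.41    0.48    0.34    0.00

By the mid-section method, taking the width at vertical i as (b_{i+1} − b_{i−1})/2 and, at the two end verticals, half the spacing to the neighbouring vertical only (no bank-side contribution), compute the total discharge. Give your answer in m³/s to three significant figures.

1.79 m³/s

w_2 = (3.8 − 0.0)/2 = 1.9 m; q_2 = 0.38 × 0.40 × 1.9 = 0.2888 m³/s
w_3 = (5.4 − 1.5)/2 = 1.95 m; q_3 = 0.33 × 0.45 × 1.95 = 0.2896 m³/s
w_4 = (7.3 − 3.8)/2 = 1.75 m; q_4 = 0.41 × 0.48 × 1.75 = 0.3444 m³/s
w_5 = (8.3 − 5.4)/2 = 1.45 m; q_5 = 0.48 × 0.64 × 1.45 = 0.4454 m³/s
w_6 = (12.6 − 7.3)/2 = 2.65 m; q_6 = 0.34 × 0.47 × 2.65 = 0.4235 m³/s
Stations 1, 7 contribute zero (depth or velocity is 0).
Q = Σ qᵢ = 1.792 m³/s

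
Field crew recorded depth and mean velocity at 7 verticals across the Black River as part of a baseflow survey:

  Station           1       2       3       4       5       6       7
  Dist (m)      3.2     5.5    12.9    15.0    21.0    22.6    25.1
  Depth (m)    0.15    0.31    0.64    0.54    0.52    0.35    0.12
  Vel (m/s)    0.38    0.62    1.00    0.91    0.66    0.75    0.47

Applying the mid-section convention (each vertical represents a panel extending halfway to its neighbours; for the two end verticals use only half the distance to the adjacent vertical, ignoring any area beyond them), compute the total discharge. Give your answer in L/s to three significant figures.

w_1 = (5.5 − 3.2)/2 = 1.15 m; q_1 = 0.38 × 0.15 × 1.15 = 0.06555 m³/s
w_2 = (12.9 − 3.2)/2 = 4.85 m; q_2 = 0.62 × 0.31 × 4.85 = 0.9322 m³/s
w_3 = (15.0 − 5.5)/2 = 4.75 m; q_3 = 1.00 × 0.64 × 4.75 = 3.040 m³/s
w_4 = (21.0 − 12.9)/2 = 4.05 m; q_4 = 0.91 × 0.54 × 4.05 = 1.990 m³/s
w_5 = (22.6 − 15.0)/2 = 3.8 m; q_5 = 0.66 × 0.52 × 3.8 = 1.304 m³/s
w_6 = (25.1 − 21.0)/2 = 2.05 m; q_6 = 0.75 × 0.35 × 2.05 = 0.5381 m³/s
w_7 = (25.1 − 22.6)/2 = 1.25 m; q_7 = 0.47 × 0.12 × 1.25 = 0.07050 m³/s
Q = Σ qᵢ = 7.941 m³/s
= 7.941 × 1000 = 7941 L/s

7940 L/s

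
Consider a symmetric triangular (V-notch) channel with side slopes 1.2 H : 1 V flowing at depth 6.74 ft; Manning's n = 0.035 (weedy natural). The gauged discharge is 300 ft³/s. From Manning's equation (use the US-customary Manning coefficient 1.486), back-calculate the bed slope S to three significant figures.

0.00473

A = z·y² = 1.2×6.74² = 54.51 ft²
P = 2y√(1+z²) = 2×6.74×√(1+1.2²) = 21.06 ft
R = A/P = 54.51/21.06 = 2.589 ft
S = (Q·n / (1.486·A·R^(2/3)))² = (300×0.035 / (1.486×54.51×1.885))² = 0.004726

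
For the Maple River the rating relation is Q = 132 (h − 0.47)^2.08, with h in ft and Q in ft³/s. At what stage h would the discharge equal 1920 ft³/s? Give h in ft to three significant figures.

4.09 ft

h − h₀ = (Q/C)^(1/b) = (1920/132)^(1/2.08) = 3.622 ft
h = 0.47 + 3.622 = 4.092 ft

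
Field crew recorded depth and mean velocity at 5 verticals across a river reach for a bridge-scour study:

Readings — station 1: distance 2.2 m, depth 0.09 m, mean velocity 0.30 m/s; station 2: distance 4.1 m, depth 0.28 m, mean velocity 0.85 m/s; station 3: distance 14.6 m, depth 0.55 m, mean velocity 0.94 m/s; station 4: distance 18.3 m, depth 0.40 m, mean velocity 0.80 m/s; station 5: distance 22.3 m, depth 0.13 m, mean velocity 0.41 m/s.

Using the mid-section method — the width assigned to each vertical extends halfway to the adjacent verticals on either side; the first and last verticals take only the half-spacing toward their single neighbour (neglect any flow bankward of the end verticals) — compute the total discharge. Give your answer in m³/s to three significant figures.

w_1 = (4.1 − 2.2)/2 = 0.95 m; q_1 = 0.30 × 0.09 × 0.95 = 0.02565 m³/s
w_2 = (14.6 − 2.2)/2 = 6.2 m; q_2 = 0.85 × 0.28 × 6.2 = 1.476 m³/s
w_3 = (18.3 − 4.1)/2 = 7.1 m; q_3 = 0.94 × 0.55 × 7.1 = 3.671 m³/s
w_4 = (22.3 − 14.6)/2 = 3.85 m; q_4 = 0.80 × 0.40 × 3.85 = 1.232 m³/s
w_5 = (22.3 − 18.3)/2 = 2 m; q_5 = 0.41 × 0.13 × 2 = 0.1066 m³/s
Q = Σ qᵢ = 6.511 m³/s

6.51 m³/s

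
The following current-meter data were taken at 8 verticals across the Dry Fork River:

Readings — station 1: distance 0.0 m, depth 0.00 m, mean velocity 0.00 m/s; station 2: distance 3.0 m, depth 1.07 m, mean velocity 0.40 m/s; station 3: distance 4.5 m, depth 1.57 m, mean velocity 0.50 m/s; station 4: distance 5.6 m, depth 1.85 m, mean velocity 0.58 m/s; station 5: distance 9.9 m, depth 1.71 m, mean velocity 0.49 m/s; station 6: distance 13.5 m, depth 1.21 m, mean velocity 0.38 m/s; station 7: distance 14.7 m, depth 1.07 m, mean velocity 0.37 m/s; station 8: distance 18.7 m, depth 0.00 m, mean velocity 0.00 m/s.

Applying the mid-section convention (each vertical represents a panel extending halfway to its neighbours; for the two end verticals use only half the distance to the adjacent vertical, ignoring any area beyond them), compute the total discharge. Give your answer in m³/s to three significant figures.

w_2 = (4.5 − 0.0)/2 = 2.25 m; q_2 = 0.40 × 1.07 × 2.25 = 0.9630 m³/s
w_3 = (5.6 − 3.0)/2 = 1.3 m; q_3 = 0.50 × 1.57 × 1.3 = 1.021 m³/s
w_4 = (9.9 − 4.5)/2 = 2.7 m; q_4 = 0.58 × 1.85 × 2.7 = 2.897 m³/s
w_5 = (13.5 − 5.6)/2 = 3.95 m; q_5 = 0.49 × 1.71 × 3.95 = 3.310 m³/s
w_6 = (14.7 − 9.9)/2 = 2.4 m; q_6 = 0.38 × 1.21 × 2.4 = 1.104 m³/s
w_7 = (18.7 − 13.5)/2 = 2.6 m; q_7 = 0.37 × 1.07 × 2.6 = 1.029 m³/s
Stations 1, 8 contribute zero (depth or velocity is 0).
Q = Σ qᵢ = 10.32 m³/s

10.3 m³/s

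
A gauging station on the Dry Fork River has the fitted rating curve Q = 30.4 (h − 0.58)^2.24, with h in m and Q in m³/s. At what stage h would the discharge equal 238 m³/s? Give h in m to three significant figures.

h − h₀ = (Q/C)^(1/b) = (238/30.4)^(1/2.24) = 2.506 m
h = 0.58 + 2.506 = 3.086 m

3.09 m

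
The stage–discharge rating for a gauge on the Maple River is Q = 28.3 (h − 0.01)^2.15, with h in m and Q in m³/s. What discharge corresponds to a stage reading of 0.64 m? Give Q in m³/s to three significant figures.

Q = 28.3 × (0.64 − 0.01)^2.15 = 28.3 × 0.63^2.15 = 10.48 m³/s

10.5 m³/s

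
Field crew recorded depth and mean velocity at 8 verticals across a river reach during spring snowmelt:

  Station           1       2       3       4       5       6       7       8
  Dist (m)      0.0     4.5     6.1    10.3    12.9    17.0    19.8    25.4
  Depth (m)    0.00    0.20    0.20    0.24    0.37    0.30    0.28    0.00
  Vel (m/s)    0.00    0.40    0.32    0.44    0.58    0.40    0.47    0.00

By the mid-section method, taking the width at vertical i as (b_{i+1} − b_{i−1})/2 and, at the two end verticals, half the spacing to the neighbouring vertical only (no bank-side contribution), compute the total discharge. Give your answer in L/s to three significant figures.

2470 L/s

w_2 = (6.1 − 0.0)/2 = 3.05 m; q_2 = 0.40 × 0.20 × 3.05 = 0.2440 m³/s
w_3 = (10.3 − 4.5)/2 = 2.9 m; q_3 = 0.32 × 0.20 × 2.9 = 0.1856 m³/s
w_4 = (12.9 − 6.1)/2 = 3.4 m; q_4 = 0.44 × 0.24 × 3.4 = 0.3590 m³/s
w_5 = (17.0 − 10.3)/2 = 3.35 m; q_5 = 0.58 × 0.37 × 3.35 = 0.7189 m³/s
w_6 = (19.8 − 12.9)/2 = 3.45 m; q_6 = 0.40 × 0.30 × 3.45 = 0.4140 m³/s
w_7 = (25.4 − 17.0)/2 = 4.2 m; q_7 = 0.47 × 0.28 × 4.2 = 0.5527 m³/s
Stations 1, 8 contribute zero (depth or velocity is 0).
Q = Σ qᵢ = 2.474 m³/s
= 2.474 × 1000 = 2474 L/s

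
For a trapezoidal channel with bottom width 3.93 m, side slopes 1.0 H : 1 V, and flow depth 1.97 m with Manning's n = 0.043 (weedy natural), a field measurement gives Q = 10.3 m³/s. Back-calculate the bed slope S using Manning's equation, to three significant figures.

A = (b + z·y)·y = (3.93 + 1.0×1.97)×1.97 = 11.62 m²
P = b + 2y√(1+z²) = 3.93 + 2×1.97×√(1+1.0²) = 9.502 m
R = A/P = 11.62/9.502 = 1.223 m
S = (Q·n / (1·A·R^(2/3)))² = (10.3×0.043 / (1×11.62×1.144))² = 0.001110

0.00111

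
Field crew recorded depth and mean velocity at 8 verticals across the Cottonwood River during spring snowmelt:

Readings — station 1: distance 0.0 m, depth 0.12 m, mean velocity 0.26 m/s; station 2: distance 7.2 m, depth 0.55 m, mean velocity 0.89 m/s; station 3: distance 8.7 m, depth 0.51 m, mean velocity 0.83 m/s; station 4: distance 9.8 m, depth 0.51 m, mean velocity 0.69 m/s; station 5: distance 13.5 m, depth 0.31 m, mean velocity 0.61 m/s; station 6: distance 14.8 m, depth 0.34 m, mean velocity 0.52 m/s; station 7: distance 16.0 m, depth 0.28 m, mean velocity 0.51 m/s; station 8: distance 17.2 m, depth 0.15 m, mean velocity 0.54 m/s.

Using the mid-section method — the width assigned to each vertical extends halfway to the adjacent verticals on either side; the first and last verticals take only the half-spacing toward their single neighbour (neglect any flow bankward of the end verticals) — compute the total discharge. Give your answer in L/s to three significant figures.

w_1 = (7.2 − 0.0)/2 = 3.6 m; q_1 = 0.26 × 0.12 × 3.6 = 0.1123 m³/s
w_2 = (8.7 − 0.0)/2 = 4.35 m; q_2 = 0.89 × 0.55 × 4.35 = 2.129 m³/s
w_3 = (9.8 − 7.2)/2 = 1.3 m; q_3 = 0.83 × 0.51 × 1.3 = 0.5503 m³/s
w_4 = (13.5 − 8.7)/2 = 2.4 m; q_4 = 0.69 × 0.51 × 2.4 = 0.8446 m³/s
w_5 = (14.8 − 9.8)/2 = 2.5 m; q_5 = 0.61 × 0.31 × 2.5 = 0.4728 m³/s
w_6 = (16.0 − 13.5)/2 = 1.25 m; q_6 = 0.52 × 0.34 × 1.25 = 0.2210 m³/s
w_7 = (17.2 − 14.8)/2 = 1.2 m; q_7 = 0.51 × 0.28 × 1.2 = 0.1714 m³/s
w_8 = (17.2 − 16.0)/2 = 0.6 m; q_8 = 0.54 × 0.15 × 0.6 = 0.04860 m³/s
Q = Σ qᵢ = 4.550 m³/s
= 4.550 × 1000 = 4550 L/s

4550 L/s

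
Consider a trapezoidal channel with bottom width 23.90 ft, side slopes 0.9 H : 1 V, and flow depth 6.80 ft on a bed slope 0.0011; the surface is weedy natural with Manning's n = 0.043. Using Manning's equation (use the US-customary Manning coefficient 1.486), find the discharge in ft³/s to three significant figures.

A = (b + z·y)·y = (23.90 + 0.9×6.80)×6.80 = 204.1 ft²
P = b + 2y√(1+z²) = 23.90 + 2×6.80×√(1+0.9²) = 42.20 ft
R = A/P = 204.1/42.20 = 4.838 ft
Q = (1.486/n)·A·R^(2/3)·S^(1/2) = (1.486/0.043) × 204.1 × 4.838^(2/3) × 0.0011^(1/2) = 669.3 ft³/s

669 ft³/s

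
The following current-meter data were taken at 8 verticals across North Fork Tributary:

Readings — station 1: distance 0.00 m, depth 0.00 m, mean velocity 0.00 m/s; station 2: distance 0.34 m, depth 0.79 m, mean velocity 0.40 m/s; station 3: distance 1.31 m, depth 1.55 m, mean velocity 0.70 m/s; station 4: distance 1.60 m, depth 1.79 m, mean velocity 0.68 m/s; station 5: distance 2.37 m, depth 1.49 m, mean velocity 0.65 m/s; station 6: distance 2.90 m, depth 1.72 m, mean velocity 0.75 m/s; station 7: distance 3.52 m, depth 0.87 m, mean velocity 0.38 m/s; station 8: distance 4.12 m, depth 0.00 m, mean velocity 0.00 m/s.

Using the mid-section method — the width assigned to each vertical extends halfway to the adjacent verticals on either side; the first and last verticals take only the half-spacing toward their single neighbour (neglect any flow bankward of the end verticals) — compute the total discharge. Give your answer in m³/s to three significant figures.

3.11 m³/s

w_2 = (1.31 − 0.00)/2 = 0.655 m; q_2 = 0.40 × 0.79 × 0.655 = 0.2070 m³/s
w_3 = (1.60 − 0.34)/2 = 0.63 m; q_3 = 0.70 × 1.55 × 0.63 = 0.6836 m³/s
w_4 = (2.37 − 1.31)/2 = 0.53 m; q_4 = 0.68 × 1.79 × 0.53 = 0.6451 m³/s
w_5 = (2.90 − 1.60)/2 = 0.65 m; q_5 = 0.65 × 1.49 × 0.65 = 0.6295 m³/s
w_6 = (3.52 − 2.37)/2 = 0.575 m; q_6 = 0.75 × 1.72 × 0.575 = 0.7418 m³/s
w_7 = (4.12 − 2.90)/2 = 0.61 m; q_7 = 0.38 × 0.87 × 0.61 = 0.2017 m³/s
Stations 1, 8 contribute zero (depth or velocity is 0).
Q = Σ qᵢ = 3.109 m³/s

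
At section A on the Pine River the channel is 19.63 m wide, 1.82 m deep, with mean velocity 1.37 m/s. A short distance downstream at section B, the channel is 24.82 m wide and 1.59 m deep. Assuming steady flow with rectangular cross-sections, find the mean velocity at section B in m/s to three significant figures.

1.24 m/s

Q = A₁V₁ = (19.63×1.82) × 1.37 = 48.95 m³/s
A₂ = 24.82 × 1.59 = 39.46 m²
V₂ = Q/A₂ = 48.95/39.46 = 1.240 m/s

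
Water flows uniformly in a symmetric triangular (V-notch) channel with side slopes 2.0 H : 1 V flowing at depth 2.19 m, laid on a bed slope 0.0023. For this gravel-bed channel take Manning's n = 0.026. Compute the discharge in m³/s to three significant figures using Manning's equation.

17.4 m³/s

A = z·y² = 2.0×2.19² = 9.592 m²
P = 2y√(1+z²) = 2×2.19×√(1+2.0²) = 9.794 m
R = A/P = 9.592/9.794 = 0.9794 m
Q = (1/n)·A·R^(2/3)·S^(1/2) = (1/0.026) × 9.592 × 0.9794^(2/3) × 0.0023^(1/2) = 17.45 m³/s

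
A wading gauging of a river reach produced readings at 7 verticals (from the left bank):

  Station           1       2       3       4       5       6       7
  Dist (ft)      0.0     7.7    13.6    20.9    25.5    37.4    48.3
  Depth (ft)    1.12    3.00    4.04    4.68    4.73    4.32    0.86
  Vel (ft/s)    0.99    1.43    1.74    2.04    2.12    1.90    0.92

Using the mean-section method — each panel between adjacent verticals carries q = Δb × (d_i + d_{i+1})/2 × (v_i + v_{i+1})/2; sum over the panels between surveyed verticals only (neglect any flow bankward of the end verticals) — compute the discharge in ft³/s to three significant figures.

Panel 1-2: Δb = 7.7 ft, d̄ = (1.12+3.00)/2 = 2.06, v̄ = (0.99+1.43)/2 = 1.21 → q = 7.7×2.06×1.21 = 19.19 ft³/s
Panel 2-3: Δb = 5.9 ft, d̄ = (3.00+4.04)/2 = 3.52, v̄ = (1.43+1.74)/2 = 1.585 → q = 5.9×3.52×1.585 = 32.92 ft³/s
Panel 3-4: Δb = 7.3 ft, d̄ = (4.04+4.68)/2 = 4.36, v̄ = (1.74+2.04)/2 = 1.89 → q = 7.3×4.36×1.89 = 60.15 ft³/s
Panel 4-5: Δb = 4.6 ft, d̄ = (4.68+4.73)/2 = 4.705, v̄ = (2.04+2.12)/2 = 2.08 → q = 4.6×4.705×2.08 = 45.02 ft³/s
Panel 5-6: Δb = 11.9 ft, d̄ = (4.73+4.32)/2 = 4.525, v̄ = (2.12+1.90)/2 = 2.01 → q = 11.9×4.525×2.01 = 108.2 ft³/s
Panel 6-7: Δb = 10.9 ft, d̄ = (4.32+0.86)/2 = 2.59, v̄ = (1.90+0.92)/2 = 1.41 → q = 10.9×2.59×1.41 = 39.81 ft³/s
Q = Σ q = 305.3 ft³/s

305 ft³/s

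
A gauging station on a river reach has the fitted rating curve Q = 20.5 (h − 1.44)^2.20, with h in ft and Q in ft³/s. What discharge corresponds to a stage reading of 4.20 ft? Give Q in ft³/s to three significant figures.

191 ft³/s

Q = 20.5 × (4.20 − 1.44)^2.20 = 20.5 × 2.76^2.20 = 191.3 ft³/s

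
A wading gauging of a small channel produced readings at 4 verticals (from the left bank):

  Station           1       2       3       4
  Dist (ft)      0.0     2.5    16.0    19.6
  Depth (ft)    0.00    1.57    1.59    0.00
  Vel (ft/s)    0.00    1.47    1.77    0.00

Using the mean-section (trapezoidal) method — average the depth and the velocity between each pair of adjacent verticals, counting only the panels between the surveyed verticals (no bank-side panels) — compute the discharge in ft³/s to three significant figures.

38.5 ft³/s

Panel 1-2: Δb = 2.5 ft, d̄ = (0.00+1.57)/2 = 0.785, v̄ = (0.00+1.47)/2 = 0.735 → q = 2.5×0.785×0.735 = 1.442 ft³/s
Panel 2-3: Δb = 13.5 ft, d̄ = (1.57+1.59)/2 = 1.58, v̄ = (1.47+1.77)/2 = 1.62 → q = 13.5×1.58×1.62 = 34.55 ft³/s
Panel 3-4: Δb = 3.6 ft, d̄ = (1.59+0.00)/2 = 0.795, v̄ = (1.77+0.00)/2 = 0.885 → q = 3.6×0.795×0.885 = 2.533 ft³/s
Q = Σ q = 38.53 ft³/s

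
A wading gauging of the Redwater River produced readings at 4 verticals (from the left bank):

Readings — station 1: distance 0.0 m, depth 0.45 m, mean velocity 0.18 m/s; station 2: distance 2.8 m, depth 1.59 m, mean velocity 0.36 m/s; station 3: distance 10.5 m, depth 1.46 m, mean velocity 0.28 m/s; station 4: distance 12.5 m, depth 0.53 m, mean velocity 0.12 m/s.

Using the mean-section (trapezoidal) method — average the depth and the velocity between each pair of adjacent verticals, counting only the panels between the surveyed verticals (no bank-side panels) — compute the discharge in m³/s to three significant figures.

4.93 m³/s

Panel 1-2: Δb = 2.8 m, d̄ = (0.45+1.59)/2 = 1.02, v̄ = (0.18+0.36)/2 = 0.27 → q = 2.8×1.02×0.27 = 0.7711 m³/s
Panel 2-3: Δb = 7.7 m, d̄ = (1.59+1.46)/2 = 1.525, v̄ = (0.36+0.28)/2 = 0.32 → q = 7.7×1.525×0.32 = 3.758 m³/s
Panel 3-4: Δb = 2 m, d̄ = (1.46+0.53)/2 = 0.995, v̄ = (0.28+0.12)/2 = 0.2 → q = 2×0.995×0.2 = 0.3980 m³/s
Q = Σ q = 4.927 m³/s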